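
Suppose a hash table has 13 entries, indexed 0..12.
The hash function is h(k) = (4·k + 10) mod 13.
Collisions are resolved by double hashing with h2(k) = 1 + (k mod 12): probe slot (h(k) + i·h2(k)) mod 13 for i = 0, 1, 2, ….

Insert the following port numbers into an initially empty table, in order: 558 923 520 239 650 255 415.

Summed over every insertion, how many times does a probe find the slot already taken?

558: h=6 → slot 6
923: h=10 → slot 10
520: h=10, h2=5, probe 10,2 → slot 2
239: h=4 → slot 4
650: h=10, h2=3, probe 10,0 → slot 0
255: h=3 → slot 3
415: h=6, h2=8, probe 6,1 → slot 1
Table: [650, 415, 520, 255, 239, _, 558, _, _, _, 923, _, _]

3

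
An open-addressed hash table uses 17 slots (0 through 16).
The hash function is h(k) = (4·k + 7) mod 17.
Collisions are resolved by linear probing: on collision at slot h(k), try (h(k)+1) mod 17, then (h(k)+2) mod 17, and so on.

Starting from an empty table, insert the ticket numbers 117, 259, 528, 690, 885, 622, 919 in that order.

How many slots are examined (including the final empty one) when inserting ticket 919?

5

Insert 117: h=16, slot 16 empty → index 16.
Insert 259: h=6, slot 6 empty → index 6.
Insert 528: h=11, slot 11 empty → index 11.
Insert 690: h=13, slot 13 empty → index 13.
Insert 885: h=11, slot 11 occupied → index 12.
Insert 622: h=13, slot 13 occupied → index 14.
Insert 919: h=11, slots 11,12,13,14 occupied → index 15.
Table: [—, —, —, —, —, —, 259, —, —, —, —, 528, 885, 690, 622, 919, 117]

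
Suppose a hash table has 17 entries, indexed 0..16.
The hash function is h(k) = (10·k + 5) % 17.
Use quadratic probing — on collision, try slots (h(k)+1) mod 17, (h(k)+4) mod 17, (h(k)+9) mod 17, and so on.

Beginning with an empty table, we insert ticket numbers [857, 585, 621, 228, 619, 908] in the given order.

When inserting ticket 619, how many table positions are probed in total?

857: h=7 → slot 7
585: h=7, probe 7,8 → slot 8
621: h=10 → slot 10
228: h=7, probe 7,8,11 → slot 11
619: h=7, probe 7,8,11,16 → slot 16
908: h=7, probe 7,8,11,16,6 → slot 6
Table: [., ., ., ., ., ., 908, 857, 585, ., 621, 228, ., ., ., ., 619]

4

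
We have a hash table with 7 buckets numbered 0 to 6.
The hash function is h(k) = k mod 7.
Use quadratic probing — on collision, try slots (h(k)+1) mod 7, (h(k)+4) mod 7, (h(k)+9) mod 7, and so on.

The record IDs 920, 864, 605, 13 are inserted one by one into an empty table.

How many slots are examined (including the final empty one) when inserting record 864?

2

920 hashes to 3; slot 3 is free → place at 3.
864 hashes to 3; 3 taken → place at 4.
605 hashes to 3; 3,4 taken → place at 0.
13 hashes to 6; slot 6 is free → place at 6.
Table: [605, —, —, 920, 864, —, 13]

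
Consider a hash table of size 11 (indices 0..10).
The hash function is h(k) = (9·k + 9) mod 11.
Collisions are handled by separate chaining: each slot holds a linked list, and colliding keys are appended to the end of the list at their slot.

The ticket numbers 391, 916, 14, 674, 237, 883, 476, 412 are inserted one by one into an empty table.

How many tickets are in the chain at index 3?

391 -> bucket 8
916 -> bucket 3
14 -> bucket 3 (collision)
674 -> bucket 3 (collision)
237 -> bucket 8 (collision)
883 -> bucket 3 (collision)
476 -> bucket 3 (collision)
412 -> bucket 10
Final buckets:
0: -
1: -
2: -
3: 916 -> 14 -> 674 -> 883 -> 476
4: -
5: -
6: -
7: -
8: 391 -> 237
9: -
10: 412

5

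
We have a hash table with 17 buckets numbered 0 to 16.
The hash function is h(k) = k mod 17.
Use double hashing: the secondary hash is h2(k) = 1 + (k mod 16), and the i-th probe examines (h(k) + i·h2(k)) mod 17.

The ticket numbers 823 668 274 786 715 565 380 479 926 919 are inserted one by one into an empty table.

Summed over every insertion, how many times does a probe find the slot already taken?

2

Insert 823: h=7, slot 7 empty → index 7.
Insert 668: h=5, slot 5 empty → index 5.
Insert 274: h=2, slot 2 empty → index 2.
Insert 786: h=4, slot 4 empty → index 4.
Insert 715: h=1, slot 1 empty → index 1.
Insert 565: h=4, h2=6, slot 4 occupied → index 10.
Insert 380: h=6, slot 6 empty → index 6.
Insert 479: h=3, slot 3 empty → index 3.
Insert 926: h=8, slot 8 empty → index 8.
Insert 919: h=1, h2=8, slot 1 occupied → index 9.
Table: [∅, 715, 274, 479, 786, 668, 380, 823, 926, 919, 565, ∅, ∅, ∅, ∅, ∅, ∅]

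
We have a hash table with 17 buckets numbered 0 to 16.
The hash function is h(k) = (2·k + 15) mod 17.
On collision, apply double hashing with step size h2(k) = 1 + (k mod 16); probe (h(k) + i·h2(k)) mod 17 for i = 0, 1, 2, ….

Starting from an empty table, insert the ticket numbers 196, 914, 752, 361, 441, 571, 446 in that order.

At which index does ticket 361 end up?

196: h=16 → slot 16
914: h=7 → slot 7
752: h=6 → slot 6
361: h=6, h2=10, probe 6,16,9 → slot 9
441: h=13 → slot 13
571: h=1 → slot 1
446: h=6, h2=15, probe 6,4 → slot 4
Table: [∅, 571, ∅, ∅, 446, ∅, 752, 914, ∅, 361, ∅, ∅, ∅, 441, ∅, ∅, 196]

9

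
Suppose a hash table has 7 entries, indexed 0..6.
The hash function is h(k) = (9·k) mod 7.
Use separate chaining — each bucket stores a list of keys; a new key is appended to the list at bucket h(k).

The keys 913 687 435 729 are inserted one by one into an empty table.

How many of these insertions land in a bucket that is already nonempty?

2

Insert 913: h=6, bucket 6 empty -> new chain.
Insert 687: h=2, bucket 2 empty -> new chain.
Insert 435: h=2, bucket 2 nonempty -> append to chain.
Insert 729: h=2, bucket 2 nonempty -> append to chain.
Final buckets:
0: .
1: .
2: 687 -> 435 -> 729
3: .
4: .
5: .
6: 913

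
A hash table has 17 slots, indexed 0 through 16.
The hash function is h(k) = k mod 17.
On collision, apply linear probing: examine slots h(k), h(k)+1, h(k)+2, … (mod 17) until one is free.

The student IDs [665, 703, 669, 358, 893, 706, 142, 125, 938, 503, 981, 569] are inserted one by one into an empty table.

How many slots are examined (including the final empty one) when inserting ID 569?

Insert 665: h=2, slot 2 empty → index 2.
Insert 703: h=6, slot 6 empty → index 6.
Insert 669: h=6, slot 6 occupied → index 7.
Insert 358: h=1, slot 1 empty → index 1.
Insert 893: h=9, slot 9 empty → index 9.
Insert 706: h=9, slot 9 occupied → index 10.
Insert 142: h=6, slots 6,7 occupied → index 8.
Insert 125: h=6, slots 6,7,8,9,10 occupied → index 11.
Insert 938: h=3, slot 3 empty → index 3.
Insert 503: h=10, slots 10,11 occupied → index 12.
Insert 981: h=12, slot 12 occupied → index 13.
Insert 569: h=8, slots 8,9,10,11,12,13 occupied → index 14.
Table: [_, 358, 665, 938, _, _, 703, 669, 142, 893, 706, 125, 503, 981, 569, _, _]

7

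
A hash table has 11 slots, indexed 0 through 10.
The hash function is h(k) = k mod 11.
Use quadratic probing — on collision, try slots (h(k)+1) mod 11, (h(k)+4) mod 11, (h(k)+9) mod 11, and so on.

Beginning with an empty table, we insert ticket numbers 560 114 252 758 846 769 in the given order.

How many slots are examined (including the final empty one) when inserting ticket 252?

560: h=10 => slot 10
114: h=4 => slot 4
252: h=10, probe 10,0 => slot 0
758: h=10, probe 10,0,3 => slot 3
846: h=10, probe 10,0,3,8 => slot 8
769: h=10, probe 10,0,3,8,4,2 => slot 2
Table: [252, ∅, 769, 758, 114, ∅, ∅, ∅, 846, ∅, 560]

2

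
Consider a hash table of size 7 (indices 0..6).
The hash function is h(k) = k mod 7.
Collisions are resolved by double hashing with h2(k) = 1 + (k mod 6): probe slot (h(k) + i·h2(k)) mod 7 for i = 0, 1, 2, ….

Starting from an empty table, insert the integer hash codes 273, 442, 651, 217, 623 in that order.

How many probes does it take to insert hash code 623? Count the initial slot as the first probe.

273: h=0 => slot 0
442: h=1 => slot 1
651: h=0, h2=4, probe 0,4 => slot 4
217: h=0, h2=2, probe 0,2 => slot 2
623: h=0, h2=6, probe 0,6 => slot 6
Table: [273, 442, 217, -, 651, -, 623]

2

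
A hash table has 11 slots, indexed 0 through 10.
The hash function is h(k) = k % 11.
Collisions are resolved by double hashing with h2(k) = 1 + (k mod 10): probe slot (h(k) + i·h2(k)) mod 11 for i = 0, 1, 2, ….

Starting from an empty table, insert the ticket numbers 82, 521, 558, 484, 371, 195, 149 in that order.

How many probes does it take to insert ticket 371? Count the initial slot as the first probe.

Insert 82: h=5, slot 5 empty → index 5.
Insert 521: h=4, slot 4 empty → index 4.
Insert 558: h=8, slot 8 empty → index 8.
Insert 484: h=0, slot 0 empty → index 0.
Insert 371: h=8, h2=2, slot 8 occupied → index 10.
Insert 195: h=8, h2=6, slot 8 occupied → index 3.
Insert 149: h=6, slot 6 empty → index 6.
Table: [484, ., ., 195, 521, 82, 149, ., 558, ., 371]

2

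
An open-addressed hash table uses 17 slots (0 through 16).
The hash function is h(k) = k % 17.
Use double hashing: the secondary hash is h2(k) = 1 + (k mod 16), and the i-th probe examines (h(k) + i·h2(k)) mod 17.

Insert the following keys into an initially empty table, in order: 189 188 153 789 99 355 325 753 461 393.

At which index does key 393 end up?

189 hashes to 2; slot 2 is free => place at 2.
188 hashes to 1; slot 1 is free => place at 1.
153 hashes to 0; slot 0 is free => place at 0.
789 hashes to 7; slot 7 is free => place at 7.
99 hashes to 14; slot 14 is free => place at 14.
355 hashes to 15; slot 15 is free => place at 15.
325 hashes to 2, h2=6; 2 taken => place at 8.
753 hashes to 5; slot 5 is free => place at 5.
461 hashes to 2, h2=14; 2 taken => place at 16.
393 hashes to 2, h2=10; 2 taken => place at 12.
Table: [153, 188, 189, _, _, 753, _, 789, 325, _, _, _, 393, _, 99, 355, 461]

12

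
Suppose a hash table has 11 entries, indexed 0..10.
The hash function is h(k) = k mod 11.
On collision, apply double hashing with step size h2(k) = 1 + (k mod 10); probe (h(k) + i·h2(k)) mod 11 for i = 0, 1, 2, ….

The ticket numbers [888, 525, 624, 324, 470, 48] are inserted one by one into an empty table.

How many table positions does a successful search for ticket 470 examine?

2

888: h=8 -> slot 8
525: h=8, h2=6, probe 8,3 -> slot 3
624: h=8, h2=5, probe 8,2 -> slot 2
324: h=5 -> slot 5
470: h=8, h2=1, probe 8,9 -> slot 9
48: h=4 -> slot 4
Table: [∅, ∅, 624, 525, 48, 324, ∅, ∅, 888, 470, ∅]
Lookup 470: h=8, h2=1, probe 8,9 → found at 9.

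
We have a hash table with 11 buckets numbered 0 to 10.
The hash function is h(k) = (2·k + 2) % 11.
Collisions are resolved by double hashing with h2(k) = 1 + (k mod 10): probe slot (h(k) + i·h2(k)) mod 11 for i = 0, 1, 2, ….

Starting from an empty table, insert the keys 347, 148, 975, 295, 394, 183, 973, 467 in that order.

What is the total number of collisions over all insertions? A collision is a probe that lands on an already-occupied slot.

12

347 hashes to 3; slot 3 is free -> place at 3.
148 hashes to 1; slot 1 is free -> place at 1.
975 hashes to 5; slot 5 is free -> place at 5.
295 hashes to 9; slot 9 is free -> place at 9.
394 hashes to 9, h2=5; 9,3 taken -> place at 8.
183 hashes to 5, h2=4; 5,9 taken -> place at 2.
973 hashes to 1, h2=4; 1,5,9,2 taken -> place at 6.
467 hashes to 1, h2=8; 1,9,6,3 taken -> place at 0.
Table: [467, 148, 183, 347, -, 975, 973, -, 394, 295, -]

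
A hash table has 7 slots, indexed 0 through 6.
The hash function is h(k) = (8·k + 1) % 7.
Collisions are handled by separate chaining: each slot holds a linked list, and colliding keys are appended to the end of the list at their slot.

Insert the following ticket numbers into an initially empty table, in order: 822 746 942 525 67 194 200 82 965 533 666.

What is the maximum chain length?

4

822 → bucket 4
746 → bucket 5
942 → bucket 5 (collision)
525 → bucket 1
67 → bucket 5 (collision)
194 → bucket 6
200 → bucket 5 (collision)
82 → bucket 6 (collision)
965 → bucket 0
533 → bucket 2
666 → bucket 2 (collision)
Final buckets:
0: 965
1: 525
2: 533 -> 666
3: —
4: 822
5: 746 -> 942 -> 67 -> 200
6: 194 -> 82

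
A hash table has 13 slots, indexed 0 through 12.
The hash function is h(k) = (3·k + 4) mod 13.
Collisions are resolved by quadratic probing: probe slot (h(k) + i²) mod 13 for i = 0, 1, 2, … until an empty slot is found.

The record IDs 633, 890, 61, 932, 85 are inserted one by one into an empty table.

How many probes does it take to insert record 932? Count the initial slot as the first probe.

4

Insert 633: h=5, slot 5 empty → index 5.
Insert 890: h=9, slot 9 empty → index 9.
Insert 61: h=5, slot 5 occupied → index 6.
Insert 932: h=5, slots 5,6,9 occupied → index 1.
Insert 85: h=12, slot 12 empty → index 12.
Table: [., 932, ., ., ., 633, 61, ., ., 890, ., ., 85]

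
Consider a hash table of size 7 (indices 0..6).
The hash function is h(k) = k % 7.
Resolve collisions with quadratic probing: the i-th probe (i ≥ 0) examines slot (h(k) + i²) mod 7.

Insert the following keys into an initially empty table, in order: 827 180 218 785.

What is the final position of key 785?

Insert 827: h=1, slot 1 empty => index 1.
Insert 180: h=5, slot 5 empty => index 5.
Insert 218: h=1, slot 1 occupied => index 2.
Insert 785: h=1, slots 1,2,5 occupied => index 3.
Table: [∅, 827, 218, 785, ∅, 180, ∅]

3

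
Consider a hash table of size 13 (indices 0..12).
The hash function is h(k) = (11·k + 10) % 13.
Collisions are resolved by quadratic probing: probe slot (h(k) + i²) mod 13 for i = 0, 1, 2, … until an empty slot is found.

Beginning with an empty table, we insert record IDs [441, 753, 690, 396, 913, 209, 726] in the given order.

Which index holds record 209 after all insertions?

9

Insert 441: h=12, slot 12 empty -> index 12.
Insert 753: h=12, slot 12 occupied -> index 0.
Insert 690: h=8, slot 8 empty -> index 8.
Insert 396: h=11, slot 11 empty -> index 11.
Insert 913: h=4, slot 4 empty -> index 4.
Insert 209: h=8, slot 8 occupied -> index 9.
Insert 726: h=1, slot 1 empty -> index 1.
Table: [753, 726, _, _, 913, _, _, _, 690, 209, _, 396, 441]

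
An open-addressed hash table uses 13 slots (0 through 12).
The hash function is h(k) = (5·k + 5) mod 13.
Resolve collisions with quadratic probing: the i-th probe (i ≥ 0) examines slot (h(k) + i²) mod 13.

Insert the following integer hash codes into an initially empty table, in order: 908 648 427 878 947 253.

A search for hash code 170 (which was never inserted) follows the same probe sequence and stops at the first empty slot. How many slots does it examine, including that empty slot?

908: h=8 -> slot 8
648: h=8, probe 8,9 -> slot 9
427: h=8, probe 8,9,12 -> slot 12
878: h=1 -> slot 1
947: h=8, probe 8,9,12,4 -> slot 4
253: h=9, probe 9,10 -> slot 10
Table: [-, 878, -, -, 947, -, -, -, 908, 648, 253, -, 427]
Lookup 170: h=10, probe 10,11 → slot 11 empty, not found.

2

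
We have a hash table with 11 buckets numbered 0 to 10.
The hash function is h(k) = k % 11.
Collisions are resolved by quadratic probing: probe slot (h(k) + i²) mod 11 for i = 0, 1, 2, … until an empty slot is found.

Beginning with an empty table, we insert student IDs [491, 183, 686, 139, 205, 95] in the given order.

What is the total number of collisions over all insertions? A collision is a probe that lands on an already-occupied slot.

10

491 hashes to 7; slot 7 is free -> place at 7.
183 hashes to 7; 7 taken -> place at 8.
686 hashes to 4; slot 4 is free -> place at 4.
139 hashes to 7; 7,8 taken -> place at 0.
205 hashes to 7; 7,8,0 taken -> place at 5.
95 hashes to 7; 7,8,0,5 taken -> place at 1.
Table: [139, 95, _, _, 686, 205, _, 491, 183, _, _]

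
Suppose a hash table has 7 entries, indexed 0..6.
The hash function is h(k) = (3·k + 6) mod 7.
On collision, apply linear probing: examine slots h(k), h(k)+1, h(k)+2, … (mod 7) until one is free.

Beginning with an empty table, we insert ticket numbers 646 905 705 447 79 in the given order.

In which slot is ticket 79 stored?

646: h=5 → slot 5
905: h=5, probe 5,6 → slot 6
705: h=0 → slot 0
447: h=3 → slot 3
79: h=5, probe 5,6,0,1 → slot 1
Table: [705, 79, _, 447, _, 646, 905]

1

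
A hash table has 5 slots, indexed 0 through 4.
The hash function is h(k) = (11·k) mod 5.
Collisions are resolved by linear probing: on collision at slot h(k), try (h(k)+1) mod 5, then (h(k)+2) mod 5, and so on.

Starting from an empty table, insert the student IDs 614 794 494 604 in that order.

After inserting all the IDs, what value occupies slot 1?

494

614: h=4 → slot 4
794: h=4, probe 4,0 → slot 0
494: h=4, probe 4,0,1 → slot 1
604: h=4, probe 4,0,1,2 → slot 2
Table: [794, 494, 604, -, 614]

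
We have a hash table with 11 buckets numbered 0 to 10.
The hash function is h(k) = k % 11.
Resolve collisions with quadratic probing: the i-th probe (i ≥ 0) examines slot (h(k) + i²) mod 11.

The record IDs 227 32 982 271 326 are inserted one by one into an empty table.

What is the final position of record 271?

8

227 hashes to 7; slot 7 is free → place at 7.
32 hashes to 10; slot 10 is free → place at 10.
982 hashes to 3; slot 3 is free → place at 3.
271 hashes to 7; 7 taken → place at 8.
326 hashes to 7; 7,8 taken → place at 0.
Table: [326, _, _, 982, _, _, _, 227, 271, _, 32]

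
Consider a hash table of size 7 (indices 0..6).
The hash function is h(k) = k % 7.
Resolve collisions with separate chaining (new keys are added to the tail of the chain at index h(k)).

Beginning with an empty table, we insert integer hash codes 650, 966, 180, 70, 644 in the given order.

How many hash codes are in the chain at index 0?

650 → bucket 6
966 → bucket 0
180 → bucket 5
70 → bucket 0 (collision)
644 → bucket 0 (collision)
Final buckets:
0: 966 -> 70 -> 644
1: -
2: -
3: -
4: -
5: 180
6: 650

3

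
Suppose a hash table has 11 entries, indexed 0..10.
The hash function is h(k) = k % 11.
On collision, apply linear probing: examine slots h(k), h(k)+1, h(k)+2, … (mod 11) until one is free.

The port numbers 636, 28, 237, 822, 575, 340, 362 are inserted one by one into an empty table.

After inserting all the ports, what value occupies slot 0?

362

Insert 636: h=9, slot 9 empty => index 9.
Insert 28: h=6, slot 6 empty => index 6.
Insert 237: h=6, slot 6 occupied => index 7.
Insert 822: h=8, slot 8 empty => index 8.
Insert 575: h=3, slot 3 empty => index 3.
Insert 340: h=10, slot 10 empty => index 10.
Insert 362: h=10, slot 10 occupied => index 0.
Table: [362, -, -, 575, -, -, 28, 237, 822, 636, 340]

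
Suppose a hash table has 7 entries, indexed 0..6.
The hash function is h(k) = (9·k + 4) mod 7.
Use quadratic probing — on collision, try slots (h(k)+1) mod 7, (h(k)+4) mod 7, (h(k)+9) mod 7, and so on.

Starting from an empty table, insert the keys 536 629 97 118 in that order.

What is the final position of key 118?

Insert 536: h=5, slot 5 empty => index 5.
Insert 629: h=2, slot 2 empty => index 2.
Insert 97: h=2, slot 2 occupied => index 3.
Insert 118: h=2, slots 2,3 occupied => index 6.
Table: [-, -, 629, 97, -, 536, 118]

6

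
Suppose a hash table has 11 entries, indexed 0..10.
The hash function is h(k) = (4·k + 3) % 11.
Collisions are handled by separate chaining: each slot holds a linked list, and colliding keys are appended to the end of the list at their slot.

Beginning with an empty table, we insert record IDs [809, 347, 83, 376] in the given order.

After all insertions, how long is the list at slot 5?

Insert 809: h=5, bucket 5 empty -> new chain.
Insert 347: h=5, bucket 5 nonempty -> append to chain.
Insert 83: h=5, bucket 5 nonempty -> append to chain.
Insert 376: h=0, bucket 0 empty -> new chain.
Final buckets:
0: 376
1: .
2: .
3: .
4: .
5: 809 -> 347 -> 83
6: .
7: .
8: .
9: .
10: .

3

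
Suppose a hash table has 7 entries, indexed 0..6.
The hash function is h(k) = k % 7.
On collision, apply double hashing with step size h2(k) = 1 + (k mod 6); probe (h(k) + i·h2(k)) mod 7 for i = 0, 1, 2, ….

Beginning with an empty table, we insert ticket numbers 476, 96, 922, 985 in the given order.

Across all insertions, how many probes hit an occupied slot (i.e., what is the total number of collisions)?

Insert 476: h=0, slot 0 empty => index 0.
Insert 96: h=5, slot 5 empty => index 5.
Insert 922: h=5, h2=5, slot 5 occupied => index 3.
Insert 985: h=5, h2=2, slots 5,0 occupied => index 2.
Table: [476, ∅, 985, 922, ∅, 96, ∅]

3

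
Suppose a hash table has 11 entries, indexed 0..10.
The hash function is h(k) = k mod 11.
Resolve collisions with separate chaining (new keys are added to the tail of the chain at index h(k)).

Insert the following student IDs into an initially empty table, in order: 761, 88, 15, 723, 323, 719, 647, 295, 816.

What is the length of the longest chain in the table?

3

761 -> bucket 2
88 -> bucket 0
15 -> bucket 4
723 -> bucket 8
323 -> bucket 4 (collision)
719 -> bucket 4 (collision)
647 -> bucket 9
295 -> bucket 9 (collision)
816 -> bucket 2 (collision)
Final buckets:
0: 88
1: —
2: 761 -> 816
3: —
4: 15 -> 323 -> 719
5: —
6: —
7: —
8: 723
9: 647 -> 295
10: —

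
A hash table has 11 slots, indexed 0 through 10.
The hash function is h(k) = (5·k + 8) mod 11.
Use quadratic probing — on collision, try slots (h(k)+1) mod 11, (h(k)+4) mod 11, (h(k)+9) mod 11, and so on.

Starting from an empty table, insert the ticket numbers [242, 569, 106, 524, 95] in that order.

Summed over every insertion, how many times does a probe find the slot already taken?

242: h=8 → slot 8
569: h=4 → slot 4
106: h=10 → slot 10
524: h=10, probe 10,0 → slot 0
95: h=10, probe 10,0,3 → slot 3
Table: [524, —, —, 95, 569, —, —, —, 242, —, 106]

3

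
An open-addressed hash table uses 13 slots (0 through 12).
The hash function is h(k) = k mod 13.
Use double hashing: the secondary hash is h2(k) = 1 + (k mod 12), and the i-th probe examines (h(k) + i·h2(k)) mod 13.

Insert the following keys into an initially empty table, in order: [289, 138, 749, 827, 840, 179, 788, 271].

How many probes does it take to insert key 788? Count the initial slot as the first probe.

2

Insert 289: h=3, slot 3 empty => index 3.
Insert 138: h=8, slot 8 empty => index 8.
Insert 749: h=8, h2=6, slot 8 occupied => index 1.
Insert 827: h=8, h2=12, slot 8 occupied => index 7.
Insert 840: h=8, h2=1, slot 8 occupied => index 9.
Insert 179: h=10, slot 10 empty => index 10.
Insert 788: h=8, h2=9, slot 8 occupied => index 4.
Insert 271: h=11, slot 11 empty => index 11.
Table: [∅, 749, ∅, 289, 788, ∅, ∅, 827, 138, 840, 179, 271, ∅]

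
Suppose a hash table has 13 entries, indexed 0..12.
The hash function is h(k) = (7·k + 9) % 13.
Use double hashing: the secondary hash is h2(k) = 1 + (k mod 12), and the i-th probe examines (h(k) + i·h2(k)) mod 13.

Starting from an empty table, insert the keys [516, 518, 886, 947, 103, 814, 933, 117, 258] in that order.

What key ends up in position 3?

258

Insert 516: h=7, slot 7 empty -> index 7.
Insert 518: h=8, slot 8 empty -> index 8.
Insert 886: h=10, slot 10 empty -> index 10.
Insert 947: h=8, h2=12, slots 8,7 occupied -> index 6.
Insert 103: h=2, slot 2 empty -> index 2.
Insert 814: h=0, slot 0 empty -> index 0.
Insert 933: h=1, slot 1 empty -> index 1.
Insert 117: h=9, slot 9 empty -> index 9.
Insert 258: h=8, h2=7, slots 8,2,9 occupied -> index 3.
Table: [814, 933, 103, 258, ∅, ∅, 947, 516, 518, 117, 886, ∅, ∅]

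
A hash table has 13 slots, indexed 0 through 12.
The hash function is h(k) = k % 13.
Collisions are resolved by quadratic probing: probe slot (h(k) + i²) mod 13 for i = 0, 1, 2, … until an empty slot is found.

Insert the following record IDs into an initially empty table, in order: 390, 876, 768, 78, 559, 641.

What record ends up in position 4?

Insert 390: h=0, slot 0 empty => index 0.
Insert 876: h=5, slot 5 empty => index 5.
Insert 768: h=1, slot 1 empty => index 1.
Insert 78: h=0, slots 0,1 occupied => index 4.
Insert 559: h=0, slots 0,1,4 occupied => index 9.
Insert 641: h=4, slots 4,5 occupied => index 8.
Table: [390, 768, _, _, 78, 876, _, _, 641, 559, _, _, _]

78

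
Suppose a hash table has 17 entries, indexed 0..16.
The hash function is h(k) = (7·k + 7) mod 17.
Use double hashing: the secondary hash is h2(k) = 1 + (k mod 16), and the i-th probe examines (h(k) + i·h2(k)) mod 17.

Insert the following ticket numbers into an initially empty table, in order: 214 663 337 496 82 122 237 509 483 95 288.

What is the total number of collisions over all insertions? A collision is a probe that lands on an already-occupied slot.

214: h=9 -> slot 9
663: h=7 -> slot 7
337: h=3 -> slot 3
496: h=11 -> slot 11
82: h=3, h2=3, probe 3,6 -> slot 6
122: h=11, h2=11, probe 11,5 -> slot 5
237: h=0 -> slot 0
509: h=0, h2=14, probe 0,14 -> slot 14
483: h=5, h2=4, probe 5,9,13 -> slot 13
95: h=9, h2=16, probe 9,8 -> slot 8
288: h=0, h2=1, probe 0,1 -> slot 1
Table: [237, 288, ., 337, ., 122, 82, 663, 95, 214, ., 496, ., 483, 509, ., .]

7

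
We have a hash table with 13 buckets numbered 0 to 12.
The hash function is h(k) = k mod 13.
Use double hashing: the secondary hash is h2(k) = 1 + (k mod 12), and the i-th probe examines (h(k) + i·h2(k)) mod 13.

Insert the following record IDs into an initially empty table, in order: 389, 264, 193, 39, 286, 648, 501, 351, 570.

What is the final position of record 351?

8

389 hashes to 12; slot 12 is free => place at 12.
264 hashes to 4; slot 4 is free => place at 4.
193 hashes to 11; slot 11 is free => place at 11.
39 hashes to 0; slot 0 is free => place at 0.
286 hashes to 0, h2=11; 0,11 taken => place at 9.
648 hashes to 11, h2=1; 11,12,0 taken => place at 1.
501 hashes to 7; slot 7 is free => place at 7.
351 hashes to 0, h2=4; 0,4 taken => place at 8.
570 hashes to 11, h2=7; 11 taken => place at 5.
Table: [39, 648, —, —, 264, 570, —, 501, 351, 286, —, 193, 389]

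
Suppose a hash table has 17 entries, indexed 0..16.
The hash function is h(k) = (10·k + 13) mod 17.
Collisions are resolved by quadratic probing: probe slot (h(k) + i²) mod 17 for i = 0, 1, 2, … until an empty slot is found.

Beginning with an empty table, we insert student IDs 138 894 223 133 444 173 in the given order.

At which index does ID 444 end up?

138 hashes to 16; slot 16 is free → place at 16.
894 hashes to 11; slot 11 is free → place at 11.
223 hashes to 16; 16 taken → place at 0.
133 hashes to 0; 0 taken → place at 1.
444 hashes to 16; 16,0 taken → place at 3.
173 hashes to 9; slot 9 is free → place at 9.
Table: [223, 133, -, 444, -, -, -, -, -, 173, -, 894, -, -, -, -, 138]

3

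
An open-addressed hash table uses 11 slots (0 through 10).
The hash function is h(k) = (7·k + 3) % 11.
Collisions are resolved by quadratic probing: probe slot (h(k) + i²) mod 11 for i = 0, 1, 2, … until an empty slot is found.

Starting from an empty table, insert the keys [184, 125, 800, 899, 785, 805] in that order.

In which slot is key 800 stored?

5

Insert 184: h=4, slot 4 empty => index 4.
Insert 125: h=9, slot 9 empty => index 9.
Insert 800: h=4, slot 4 occupied => index 5.
Insert 899: h=4, slots 4,5 occupied => index 8.
Insert 785: h=9, slot 9 occupied => index 10.
Insert 805: h=6, slot 6 empty => index 6.
Table: [-, -, -, -, 184, 800, 805, -, 899, 125, 785]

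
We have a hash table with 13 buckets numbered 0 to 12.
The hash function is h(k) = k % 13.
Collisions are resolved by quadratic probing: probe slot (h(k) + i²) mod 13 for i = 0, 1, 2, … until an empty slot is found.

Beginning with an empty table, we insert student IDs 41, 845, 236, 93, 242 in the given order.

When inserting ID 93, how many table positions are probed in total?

3

41 hashes to 2; slot 2 is free -> place at 2.
845 hashes to 0; slot 0 is free -> place at 0.
236 hashes to 2; 2 taken -> place at 3.
93 hashes to 2; 2,3 taken -> place at 6.
242 hashes to 8; slot 8 is free -> place at 8.
Table: [845, ∅, 41, 236, ∅, ∅, 93, ∅, 242, ∅, ∅, ∅, ∅]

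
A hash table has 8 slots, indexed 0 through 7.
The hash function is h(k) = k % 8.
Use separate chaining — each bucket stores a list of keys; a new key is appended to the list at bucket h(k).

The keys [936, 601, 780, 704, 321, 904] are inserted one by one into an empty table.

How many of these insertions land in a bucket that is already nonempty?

3

936 → bucket 0
601 → bucket 1
780 → bucket 4
704 → bucket 0 (collision)
321 → bucket 1 (collision)
904 → bucket 0 (collision)
Final buckets:
0: 936 -> 704 -> 904
1: 601 -> 321
2: ∅
3: ∅
4: 780
5: ∅
6: ∅
7: ∅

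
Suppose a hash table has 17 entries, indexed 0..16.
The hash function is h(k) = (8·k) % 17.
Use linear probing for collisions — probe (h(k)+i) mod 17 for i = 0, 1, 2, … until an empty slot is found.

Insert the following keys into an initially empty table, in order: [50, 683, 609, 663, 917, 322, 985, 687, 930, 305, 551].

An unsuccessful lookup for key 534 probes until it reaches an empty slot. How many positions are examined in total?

4

50: h=9 -> slot 9
683: h=7 -> slot 7
609: h=10 -> slot 10
663: h=0 -> slot 0
917: h=9, probe 9,10,11 -> slot 11
322: h=9, probe 9,10,11,12 -> slot 12
985: h=9, probe 9,10,11,12,13 -> slot 13
687: h=5 -> slot 5
930: h=11, probe 11,12,13,14 -> slot 14
305: h=9, probe 9,10,11,12,13,14,15 -> slot 15
551: h=5, probe 5,6 -> slot 6
Table: [663, _, _, _, _, 687, 551, 683, _, 50, 609, 917, 322, 985, 930, 305, _]
Lookup 534: h=5, probe 5,6,7,8 → slot 8 empty, not found.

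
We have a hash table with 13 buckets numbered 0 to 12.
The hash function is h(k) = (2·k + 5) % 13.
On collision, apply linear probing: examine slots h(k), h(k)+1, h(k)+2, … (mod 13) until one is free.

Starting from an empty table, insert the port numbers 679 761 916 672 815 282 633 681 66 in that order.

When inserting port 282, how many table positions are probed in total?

4

Insert 679: h=11, slot 11 empty => index 11.
Insert 761: h=6, slot 6 empty => index 6.
Insert 916: h=4, slot 4 empty => index 4.
Insert 672: h=10, slot 10 empty => index 10.
Insert 815: h=10, slots 10,11 occupied => index 12.
Insert 282: h=10, slots 10,11,12 occupied => index 0.
Insert 633: h=10, slots 10,11,12,0 occupied => index 1.
Insert 681: h=2, slot 2 empty => index 2.
Insert 66: h=7, slot 7 empty => index 7.
Table: [282, 633, 681, -, 916, -, 761, 66, -, -, 672, 679, 815]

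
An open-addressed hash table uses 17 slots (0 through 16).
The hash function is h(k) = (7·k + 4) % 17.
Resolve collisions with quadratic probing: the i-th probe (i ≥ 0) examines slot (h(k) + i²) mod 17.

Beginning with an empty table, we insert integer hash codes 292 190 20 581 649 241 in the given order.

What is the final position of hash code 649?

292: h=8 => slot 8
190: h=8, probe 8,9 => slot 9
20: h=8, probe 8,9,12 => slot 12
581: h=8, probe 8,9,12,0 => slot 0
649: h=8, probe 8,9,12,0,7 => slot 7
241: h=8, probe 8,9,12,0,7,16 => slot 16
Table: [581, -, -, -, -, -, -, 649, 292, 190, -, -, 20, -, -, -, 241]

7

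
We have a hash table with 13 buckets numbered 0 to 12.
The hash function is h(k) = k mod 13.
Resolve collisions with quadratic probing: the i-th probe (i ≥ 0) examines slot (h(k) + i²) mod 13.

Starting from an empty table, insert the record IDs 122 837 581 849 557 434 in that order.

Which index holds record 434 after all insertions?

1

122 hashes to 5; slot 5 is free -> place at 5.
837 hashes to 5; 5 taken -> place at 6.
581 hashes to 9; slot 9 is free -> place at 9.
849 hashes to 4; slot 4 is free -> place at 4.
557 hashes to 11; slot 11 is free -> place at 11.
434 hashes to 5; 5,6,9 taken -> place at 1.
Table: [_, 434, _, _, 849, 122, 837, _, _, 581, _, 557, _]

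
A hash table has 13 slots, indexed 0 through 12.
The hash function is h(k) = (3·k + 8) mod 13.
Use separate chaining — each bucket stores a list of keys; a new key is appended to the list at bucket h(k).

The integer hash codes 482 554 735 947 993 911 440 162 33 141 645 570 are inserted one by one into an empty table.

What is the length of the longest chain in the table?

4

482 → bucket 11
554 → bucket 6
735 → bucket 3
947 → bucket 2
993 → bucket 10
911 → bucket 11 (collision)
440 → bucket 2 (collision)
162 → bucket 0
33 → bucket 3 (collision)
141 → bucket 2 (collision)
645 → bucket 6 (collision)
570 → bucket 2 (collision)
Final buckets:
0: 162
1: .
2: 947 -> 440 -> 141 -> 570
3: 735 -> 33
4: .
5: .
6: 554 -> 645
7: .
8: .
9: .
10: 993
11: 482 -> 911
12: .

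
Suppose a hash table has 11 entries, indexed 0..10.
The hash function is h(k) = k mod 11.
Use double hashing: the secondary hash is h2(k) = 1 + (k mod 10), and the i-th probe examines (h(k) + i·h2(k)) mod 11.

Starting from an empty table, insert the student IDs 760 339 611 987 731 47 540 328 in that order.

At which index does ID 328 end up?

760: h=1 -> slot 1
339: h=9 -> slot 9
611: h=6 -> slot 6
987: h=8 -> slot 8
731: h=5 -> slot 5
47: h=3 -> slot 3
540: h=1, h2=1, probe 1,2 -> slot 2
328: h=9, h2=9, probe 9,7 -> slot 7
Table: [—, 760, 540, 47, —, 731, 611, 328, 987, 339, —]

7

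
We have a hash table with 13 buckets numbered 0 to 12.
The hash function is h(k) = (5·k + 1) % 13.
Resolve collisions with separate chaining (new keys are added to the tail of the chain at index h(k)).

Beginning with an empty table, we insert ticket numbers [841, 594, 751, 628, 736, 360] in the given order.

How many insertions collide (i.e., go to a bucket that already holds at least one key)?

Insert 841: h=7, bucket 7 empty -> new chain.
Insert 594: h=7, bucket 7 nonempty -> append to chain.
Insert 751: h=12, bucket 12 empty -> new chain.
Insert 628: h=8, bucket 8 empty -> new chain.
Insert 736: h=2, bucket 2 empty -> new chain.
Insert 360: h=7, bucket 7 nonempty -> append to chain.
Final buckets:
0: _
1: _
2: 736
3: _
4: _
5: _
6: _
7: 841 -> 594 -> 360
8: 628
9: _
10: _
11: _
12: 751

2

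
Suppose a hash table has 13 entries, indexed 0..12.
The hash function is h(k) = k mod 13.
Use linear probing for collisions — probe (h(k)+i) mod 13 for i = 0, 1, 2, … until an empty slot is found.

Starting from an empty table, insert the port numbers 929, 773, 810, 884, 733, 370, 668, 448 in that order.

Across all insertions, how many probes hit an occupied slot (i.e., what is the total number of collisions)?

929 hashes to 6; slot 6 is free → place at 6.
773 hashes to 6; 6 taken → place at 7.
810 hashes to 4; slot 4 is free → place at 4.
884 hashes to 0; slot 0 is free → place at 0.
733 hashes to 5; slot 5 is free → place at 5.
370 hashes to 6; 6,7 taken → place at 8.
668 hashes to 5; 5,6,7,8 taken → place at 9.
448 hashes to 6; 6,7,8,9 taken → place at 10.
Table: [884, _, _, _, 810, 733, 929, 773, 370, 668, 448, _, _]

11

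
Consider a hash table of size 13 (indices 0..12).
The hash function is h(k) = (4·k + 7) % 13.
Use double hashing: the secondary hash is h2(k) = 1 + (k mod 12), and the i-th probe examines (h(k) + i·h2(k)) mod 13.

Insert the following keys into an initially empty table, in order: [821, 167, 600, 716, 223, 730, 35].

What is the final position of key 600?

821: h=2 => slot 2
167: h=12 => slot 12
600: h=2, h2=1, probe 2,3 => slot 3
716: h=11 => slot 11
223: h=2, h2=8, probe 2,10 => slot 10
730: h=2, h2=11, probe 2,0 => slot 0
35: h=4 => slot 4
Table: [730, —, 821, 600, 35, —, —, —, —, —, 223, 716, 167]

3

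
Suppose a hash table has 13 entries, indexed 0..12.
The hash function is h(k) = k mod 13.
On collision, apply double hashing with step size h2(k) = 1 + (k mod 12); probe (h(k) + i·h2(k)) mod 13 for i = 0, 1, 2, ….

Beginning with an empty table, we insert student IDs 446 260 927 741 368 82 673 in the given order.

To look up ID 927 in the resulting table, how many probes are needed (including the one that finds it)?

446: h=4 → slot 4
260: h=0 → slot 0
927: h=4, h2=4, probe 4,8 → slot 8
741: h=0, h2=10, probe 0,10 → slot 10
368: h=4, h2=9, probe 4,0,9 → slot 9
82: h=4, h2=11, probe 4,2 → slot 2
673: h=10, h2=2, probe 10,12 → slot 12
Table: [260, ., 82, ., 446, ., ., ., 927, 368, 741, ., 673]
Lookup 927: h=4, h2=4, probe 4,8 → found at 8.

2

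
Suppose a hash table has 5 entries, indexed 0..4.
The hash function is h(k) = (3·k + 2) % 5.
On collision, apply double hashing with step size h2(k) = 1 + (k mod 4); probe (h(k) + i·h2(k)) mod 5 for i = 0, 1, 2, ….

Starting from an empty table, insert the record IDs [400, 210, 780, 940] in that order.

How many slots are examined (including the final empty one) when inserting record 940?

3

Insert 400: h=2, slot 2 empty -> index 2.
Insert 210: h=2, h2=3, slot 2 occupied -> index 0.
Insert 780: h=2, h2=1, slot 2 occupied -> index 3.
Insert 940: h=2, h2=1, slots 2,3 occupied -> index 4.
Table: [210, _, 400, 780, 940]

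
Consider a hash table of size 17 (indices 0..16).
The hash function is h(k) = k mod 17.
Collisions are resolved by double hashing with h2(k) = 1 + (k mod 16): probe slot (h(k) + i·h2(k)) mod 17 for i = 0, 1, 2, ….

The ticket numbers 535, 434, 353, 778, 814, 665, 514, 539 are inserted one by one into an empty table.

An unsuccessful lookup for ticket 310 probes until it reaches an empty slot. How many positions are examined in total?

535: h=8 => slot 8
434: h=9 => slot 9
353: h=13 => slot 13
778: h=13, h2=11, probe 13,7 => slot 7
814: h=15 => slot 15
665: h=2 => slot 2
514: h=4 => slot 4
539: h=12 => slot 12
Table: [∅, ∅, 665, ∅, 514, ∅, ∅, 778, 535, 434, ∅, ∅, 539, 353, ∅, 814, ∅]
Lookup 310: h=4, h2=7, probe 4,11 → slot 11 empty, not found.

2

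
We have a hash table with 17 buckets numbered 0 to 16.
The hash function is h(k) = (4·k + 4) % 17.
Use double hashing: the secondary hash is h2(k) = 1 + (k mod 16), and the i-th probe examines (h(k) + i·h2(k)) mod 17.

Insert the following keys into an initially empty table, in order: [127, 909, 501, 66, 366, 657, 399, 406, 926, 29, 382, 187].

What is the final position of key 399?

1

127: h=2 → slot 2
909: h=2, h2=14, probe 2,16 → slot 16
501: h=2, h2=6, probe 2,8 → slot 8
66: h=13 → slot 13
366: h=6 → slot 6
657: h=14 → slot 14
399: h=2, h2=16, probe 2,1 → slot 1
406: h=13, h2=7, probe 13,3 → slot 3
926: h=2, h2=15, probe 2,0 → slot 0
29: h=1, h2=14, probe 1,15 → slot 15
382: h=2, h2=15, probe 2,0,15,13,11 → slot 11
187: h=4 → slot 4
Table: [926, 399, 127, 406, 187, ., 366, ., 501, ., ., 382, ., 66, 657, 29, 909]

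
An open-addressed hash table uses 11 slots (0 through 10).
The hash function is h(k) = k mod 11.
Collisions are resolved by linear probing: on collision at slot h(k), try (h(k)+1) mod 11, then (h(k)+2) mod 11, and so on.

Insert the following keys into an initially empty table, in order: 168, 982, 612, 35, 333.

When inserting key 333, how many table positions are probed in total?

168: h=3 -> slot 3
982: h=3, probe 3,4 -> slot 4
612: h=7 -> slot 7
35: h=2 -> slot 2
333: h=3, probe 3,4,5 -> slot 5
Table: [_, _, 35, 168, 982, 333, _, 612, _, _, _]

3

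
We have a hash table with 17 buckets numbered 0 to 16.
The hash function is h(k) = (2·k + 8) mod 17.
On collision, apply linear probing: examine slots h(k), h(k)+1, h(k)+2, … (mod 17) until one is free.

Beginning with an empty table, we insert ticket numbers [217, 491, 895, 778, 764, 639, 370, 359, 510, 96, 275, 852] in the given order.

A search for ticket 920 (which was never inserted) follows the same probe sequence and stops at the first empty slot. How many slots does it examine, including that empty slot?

217 hashes to 0; slot 0 is free → place at 0.
491 hashes to 4; slot 4 is free → place at 4.
895 hashes to 13; slot 13 is free → place at 13.
778 hashes to 0; 0 taken → place at 1.
764 hashes to 6; slot 6 is free → place at 6.
639 hashes to 11; slot 11 is free → place at 11.
370 hashes to 0; 0,1 taken → place at 2.
359 hashes to 12; slot 12 is free → place at 12.
510 hashes to 8; slot 8 is free → place at 8.
96 hashes to 13; 13 taken → place at 14.
275 hashes to 14; 14 taken → place at 15.
852 hashes to 12; 12,13,14,15 taken → place at 16.
Table: [217, 778, 370, _, 491, _, 764, _, 510, _, _, 639, 359, 895, 96, 275, 852]
Lookup 920: h=12, probe 12,13,14,15,16,0,1,2,3 → slot 3 empty, not found.

9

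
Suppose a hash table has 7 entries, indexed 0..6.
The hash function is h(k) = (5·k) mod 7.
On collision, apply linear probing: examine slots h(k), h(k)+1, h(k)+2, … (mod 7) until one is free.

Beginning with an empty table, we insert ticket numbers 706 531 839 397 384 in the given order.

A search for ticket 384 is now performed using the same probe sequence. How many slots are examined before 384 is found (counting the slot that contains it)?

Insert 706: h=2, slot 2 empty → index 2.
Insert 531: h=2, slot 2 occupied → index 3.
Insert 839: h=2, slots 2,3 occupied → index 4.
Insert 397: h=4, slot 4 occupied → index 5.
Insert 384: h=2, slots 2,3,4,5 occupied → index 6.
Table: [., ., 706, 531, 839, 397, 384]
Lookup 384: h=2, probe 2,3,4,5,6 → found at 6.

5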